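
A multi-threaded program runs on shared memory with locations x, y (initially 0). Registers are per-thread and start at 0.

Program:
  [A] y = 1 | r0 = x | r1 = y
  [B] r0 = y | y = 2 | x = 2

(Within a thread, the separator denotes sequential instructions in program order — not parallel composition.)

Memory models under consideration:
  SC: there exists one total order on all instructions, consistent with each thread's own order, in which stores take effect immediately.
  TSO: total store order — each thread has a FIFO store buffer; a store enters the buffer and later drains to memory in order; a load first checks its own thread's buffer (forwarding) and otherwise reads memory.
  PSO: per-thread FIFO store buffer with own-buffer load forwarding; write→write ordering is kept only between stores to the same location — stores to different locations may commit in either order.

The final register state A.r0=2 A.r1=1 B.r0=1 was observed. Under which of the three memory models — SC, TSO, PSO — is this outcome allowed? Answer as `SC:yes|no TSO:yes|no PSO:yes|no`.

outcome vector order: (A.r0,A.r1,B.r0)
SC: 7 outcomes — {(0,1,0) (0,1,1) (0,2,0) (0,2,1) (2,1,0) (2,2,0) (2,2,1)}
TSO: 7 outcomes — {(0,1,0) (0,1,1) (0,2,0) (0,2,1) (2,1,0) (2,2,0) (2,2,1)}
PSO: 8 outcomes — {(0,1,0) (0,1,1) (0,2,0) (0,2,1) (2,1,0) (2,1,1) (2,2,0) (2,2,1)}
target (2,1,1) ∈ {PSO}

SC:no TSO:no PSO:yes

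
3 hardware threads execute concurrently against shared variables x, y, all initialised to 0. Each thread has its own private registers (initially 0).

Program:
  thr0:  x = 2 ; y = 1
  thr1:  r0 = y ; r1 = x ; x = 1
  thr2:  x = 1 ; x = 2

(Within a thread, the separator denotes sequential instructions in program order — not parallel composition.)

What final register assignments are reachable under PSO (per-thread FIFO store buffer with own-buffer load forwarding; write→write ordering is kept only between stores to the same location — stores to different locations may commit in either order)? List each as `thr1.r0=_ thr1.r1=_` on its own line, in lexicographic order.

thr1.r0=0 thr1.r1=0
thr1.r0=0 thr1.r1=1
thr1.r0=0 thr1.r1=2
thr1.r0=1 thr1.r1=0
thr1.r0=1 thr1.r1=1
thr1.r0=1 thr1.r1=2

outcome vector order: (thr1.r0,thr1.r1)
|PSO outcomes| = 6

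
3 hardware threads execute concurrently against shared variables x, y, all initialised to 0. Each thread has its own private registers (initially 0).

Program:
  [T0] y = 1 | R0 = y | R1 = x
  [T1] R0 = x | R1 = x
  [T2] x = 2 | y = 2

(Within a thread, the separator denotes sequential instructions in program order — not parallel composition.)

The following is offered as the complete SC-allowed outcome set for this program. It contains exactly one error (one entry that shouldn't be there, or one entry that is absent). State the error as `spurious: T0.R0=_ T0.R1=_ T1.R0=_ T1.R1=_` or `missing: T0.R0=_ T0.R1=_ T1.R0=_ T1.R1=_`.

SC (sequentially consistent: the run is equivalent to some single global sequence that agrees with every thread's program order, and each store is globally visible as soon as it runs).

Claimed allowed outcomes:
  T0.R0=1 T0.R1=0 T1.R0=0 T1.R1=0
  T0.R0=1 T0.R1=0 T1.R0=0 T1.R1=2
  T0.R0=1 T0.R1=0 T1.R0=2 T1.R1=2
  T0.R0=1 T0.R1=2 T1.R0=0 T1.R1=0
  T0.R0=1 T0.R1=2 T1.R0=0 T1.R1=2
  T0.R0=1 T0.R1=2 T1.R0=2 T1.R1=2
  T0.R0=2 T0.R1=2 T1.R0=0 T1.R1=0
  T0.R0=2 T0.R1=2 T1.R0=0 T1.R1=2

missing: T0.R0=2 T0.R1=2 T1.R0=2 T1.R1=2

outcome vector order: (T0.R0,T0.R1,T1.R0,T1.R1)
SC: 9 outcomes — {1000 1002 1022 1200 1202 1222 2200 2202 2222}
SC∖claimed = {2222}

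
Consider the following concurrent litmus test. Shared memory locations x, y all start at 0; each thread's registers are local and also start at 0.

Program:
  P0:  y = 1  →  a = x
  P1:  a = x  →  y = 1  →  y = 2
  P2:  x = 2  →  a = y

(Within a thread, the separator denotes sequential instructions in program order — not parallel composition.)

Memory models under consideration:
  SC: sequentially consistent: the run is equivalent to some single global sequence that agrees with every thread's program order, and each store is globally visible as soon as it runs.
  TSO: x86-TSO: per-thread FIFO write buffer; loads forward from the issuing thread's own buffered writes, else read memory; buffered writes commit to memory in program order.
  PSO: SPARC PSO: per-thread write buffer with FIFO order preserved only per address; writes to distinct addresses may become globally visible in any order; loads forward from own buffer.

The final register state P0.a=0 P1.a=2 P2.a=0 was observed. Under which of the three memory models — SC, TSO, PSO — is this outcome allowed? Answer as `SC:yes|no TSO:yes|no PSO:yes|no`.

outcome vector order: (P0.a,P1.a,P2.a)
SC: 10 outcomes — {<0 0 1>, <0 0 2>, <0 2 1>, <0 2 2>, <2 0 0>, <2 0 1>, <2 0 2>, <2 2 0>, <2 2 1>, <2 2 2>}
TSO: 12 outcomes — {<0 0 0>, <0 0 1>, <0 0 2>, <0 2 0>, <0 2 1>, <0 2 2>, <2 0 0>, <2 0 1>, <2 0 2>, <2 2 0>, <2 2 1>, <2 2 2>}
PSO: 12 outcomes — {<0 0 0>, <0 0 1>, <0 0 2>, <0 2 0>, <0 2 1>, <0 2 2>, <2 0 0>, <2 0 1>, <2 0 2>, <2 2 0>, <2 2 1>, <2 2 2>}
target <0 2 0> ∈ {TSO,PSO}

SC:no TSO:yes PSO:yes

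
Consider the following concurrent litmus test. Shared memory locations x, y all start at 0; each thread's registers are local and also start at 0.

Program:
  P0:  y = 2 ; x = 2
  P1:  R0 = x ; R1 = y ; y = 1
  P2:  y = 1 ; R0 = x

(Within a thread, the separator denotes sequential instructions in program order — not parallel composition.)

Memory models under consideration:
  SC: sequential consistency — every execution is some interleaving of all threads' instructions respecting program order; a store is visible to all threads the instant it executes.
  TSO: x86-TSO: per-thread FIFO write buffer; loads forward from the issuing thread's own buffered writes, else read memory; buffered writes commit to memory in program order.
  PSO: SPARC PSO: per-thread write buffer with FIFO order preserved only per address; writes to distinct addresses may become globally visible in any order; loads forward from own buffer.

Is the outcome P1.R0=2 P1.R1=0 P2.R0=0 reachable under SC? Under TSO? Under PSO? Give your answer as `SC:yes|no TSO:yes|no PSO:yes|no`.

SC:no TSO:no PSO:yes

outcome vector order: (P1.R0,P1.R1,P2.R0)
under SC → 000, 002, 010, 012, 020, 022, 210, 212, 220, 222
under TSO → 000, 002, 010, 012, 020, 022, 210, 212, 220, 222
under PSO → 000, 002, 010, 012, 020, 022, 200, 202, 210, 212, 220, 222
target 200 ∈ {PSO}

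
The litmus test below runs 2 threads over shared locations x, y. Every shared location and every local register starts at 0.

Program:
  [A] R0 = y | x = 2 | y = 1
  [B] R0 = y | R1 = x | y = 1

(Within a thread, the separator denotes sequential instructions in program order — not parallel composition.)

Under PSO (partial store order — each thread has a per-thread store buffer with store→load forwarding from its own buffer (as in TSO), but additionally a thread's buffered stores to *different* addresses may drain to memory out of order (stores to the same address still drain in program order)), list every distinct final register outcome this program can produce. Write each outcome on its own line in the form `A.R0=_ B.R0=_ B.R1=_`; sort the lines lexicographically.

outcome vector order: (A.R0,B.R0,B.R1)
|PSO outcomes| = 5

A.R0=0 B.R0=0 B.R1=0
A.R0=0 B.R0=0 B.R1=2
A.R0=0 B.R0=1 B.R1=0
A.R0=0 B.R0=1 B.R1=2
A.R0=1 B.R0=0 B.R1=0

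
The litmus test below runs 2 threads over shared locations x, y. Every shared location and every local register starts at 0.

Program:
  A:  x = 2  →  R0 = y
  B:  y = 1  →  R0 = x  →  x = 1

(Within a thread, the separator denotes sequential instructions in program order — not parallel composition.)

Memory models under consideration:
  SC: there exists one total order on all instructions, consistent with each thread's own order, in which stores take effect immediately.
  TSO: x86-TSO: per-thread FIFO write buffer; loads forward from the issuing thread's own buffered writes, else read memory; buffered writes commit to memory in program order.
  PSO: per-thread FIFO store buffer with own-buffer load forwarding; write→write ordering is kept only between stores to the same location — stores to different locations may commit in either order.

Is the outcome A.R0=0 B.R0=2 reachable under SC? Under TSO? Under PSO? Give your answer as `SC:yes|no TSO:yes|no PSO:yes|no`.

outcome vector order: (A.R0,B.R0)
under SC → <0 2>; <1 0>; <1 2>
under TSO → <0 0>; <0 2>; <1 0>; <1 2>
under PSO → <0 0>; <0 2>; <1 0>; <1 2>
target <0 2> ∈ {SC,TSO,PSO}

SC:yes TSO:yes PSO:yes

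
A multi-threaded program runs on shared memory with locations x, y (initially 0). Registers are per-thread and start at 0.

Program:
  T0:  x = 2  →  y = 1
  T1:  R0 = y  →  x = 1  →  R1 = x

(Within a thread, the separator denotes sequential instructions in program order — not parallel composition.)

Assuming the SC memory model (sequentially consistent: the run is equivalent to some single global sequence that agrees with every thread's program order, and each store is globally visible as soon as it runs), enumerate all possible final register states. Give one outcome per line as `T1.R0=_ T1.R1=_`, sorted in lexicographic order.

T1.R0=0 T1.R1=1
T1.R0=0 T1.R1=2
T1.R0=1 T1.R1=1

outcome vector order: (T1.R0,T1.R1)
|SC outcomes| = 3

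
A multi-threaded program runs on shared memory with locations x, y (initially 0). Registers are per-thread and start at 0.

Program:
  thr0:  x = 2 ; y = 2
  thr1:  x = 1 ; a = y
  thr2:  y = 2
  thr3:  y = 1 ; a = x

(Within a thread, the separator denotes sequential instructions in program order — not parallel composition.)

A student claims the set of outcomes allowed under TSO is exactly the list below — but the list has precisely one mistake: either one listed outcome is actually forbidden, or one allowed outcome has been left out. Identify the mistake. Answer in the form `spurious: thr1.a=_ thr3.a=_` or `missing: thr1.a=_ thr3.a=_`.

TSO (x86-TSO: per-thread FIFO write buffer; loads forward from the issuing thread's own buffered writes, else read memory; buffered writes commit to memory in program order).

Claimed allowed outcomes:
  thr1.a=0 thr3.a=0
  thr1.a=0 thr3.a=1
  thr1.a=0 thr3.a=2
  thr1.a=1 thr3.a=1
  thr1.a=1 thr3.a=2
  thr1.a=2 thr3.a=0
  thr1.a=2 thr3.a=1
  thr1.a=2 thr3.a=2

missing: thr1.a=1 thr3.a=0

outcome vector order: (thr1.a,thr3.a)
under TSO → (0,0) (0,1) (0,2) (1,0) (1,1) (1,2) (2,0) (2,1) (2,2)
TSO∖claimed = {(1,0)}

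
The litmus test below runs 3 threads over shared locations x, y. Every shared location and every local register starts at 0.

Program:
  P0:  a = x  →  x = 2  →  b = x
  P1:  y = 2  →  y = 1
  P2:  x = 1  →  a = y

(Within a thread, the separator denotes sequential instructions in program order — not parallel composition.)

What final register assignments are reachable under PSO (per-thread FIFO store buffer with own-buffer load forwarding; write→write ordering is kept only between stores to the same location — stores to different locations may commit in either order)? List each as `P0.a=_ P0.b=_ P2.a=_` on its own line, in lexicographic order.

P0.a=0 P0.b=1 P2.a=0
P0.a=0 P0.b=1 P2.a=1
P0.a=0 P0.b=1 P2.a=2
P0.a=0 P0.b=2 P2.a=0
P0.a=0 P0.b=2 P2.a=1
P0.a=0 P0.b=2 P2.a=2
P0.a=1 P0.b=2 P2.a=0
P0.a=1 P0.b=2 P2.a=1
P0.a=1 P0.b=2 P2.a=2

outcome vector order: (P0.a,P0.b,P2.a)
|PSO outcomes| = 9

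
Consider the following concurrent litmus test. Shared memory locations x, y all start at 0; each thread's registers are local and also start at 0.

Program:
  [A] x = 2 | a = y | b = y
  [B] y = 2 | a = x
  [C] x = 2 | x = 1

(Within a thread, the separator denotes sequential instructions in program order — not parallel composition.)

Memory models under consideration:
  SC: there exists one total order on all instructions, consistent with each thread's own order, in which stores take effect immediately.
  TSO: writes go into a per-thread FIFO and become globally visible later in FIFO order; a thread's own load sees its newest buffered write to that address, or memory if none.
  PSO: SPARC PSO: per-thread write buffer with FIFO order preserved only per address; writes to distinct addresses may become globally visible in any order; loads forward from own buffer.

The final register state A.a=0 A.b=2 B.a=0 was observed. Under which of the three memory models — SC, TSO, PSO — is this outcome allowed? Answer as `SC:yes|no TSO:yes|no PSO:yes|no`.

outcome vector order: (A.a,A.b,B.a)
SC (7): 0/0/1 0/0/2 0/2/1 0/2/2 2/2/0 2/2/1 2/2/2
TSO (9): 0/0/0 0/0/1 0/0/2 0/2/0 0/2/1 0/2/2 2/2/0 2/2/1 2/2/2
PSO (9): 0/0/0 0/0/1 0/0/2 0/2/0 0/2/1 0/2/2 2/2/0 2/2/1 2/2/2
target 0/2/0 ∈ {TSO,PSO}

SC:no TSO:yes PSO:yes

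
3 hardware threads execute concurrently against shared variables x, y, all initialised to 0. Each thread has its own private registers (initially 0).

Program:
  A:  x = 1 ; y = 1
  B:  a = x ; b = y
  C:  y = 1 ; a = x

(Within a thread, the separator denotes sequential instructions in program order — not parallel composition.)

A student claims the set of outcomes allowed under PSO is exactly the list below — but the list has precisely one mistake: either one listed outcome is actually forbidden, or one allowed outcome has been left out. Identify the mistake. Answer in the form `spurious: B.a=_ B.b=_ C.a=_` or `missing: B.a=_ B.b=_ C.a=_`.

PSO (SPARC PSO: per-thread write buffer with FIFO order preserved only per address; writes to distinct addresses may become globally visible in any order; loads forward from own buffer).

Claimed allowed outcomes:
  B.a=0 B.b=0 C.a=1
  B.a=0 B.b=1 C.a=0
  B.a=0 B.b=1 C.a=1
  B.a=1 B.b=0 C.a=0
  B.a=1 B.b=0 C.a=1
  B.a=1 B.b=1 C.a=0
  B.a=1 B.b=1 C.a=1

outcome vector order: (B.a,B.b,C.a)
[PSO] allowed = {(0,0,0); (0,0,1); (0,1,0); (0,1,1); (1,0,0); (1,0,1); (1,1,0); (1,1,1)}
PSO∖claimed = {(0,0,0)}

missing: B.a=0 B.b=0 C.a=0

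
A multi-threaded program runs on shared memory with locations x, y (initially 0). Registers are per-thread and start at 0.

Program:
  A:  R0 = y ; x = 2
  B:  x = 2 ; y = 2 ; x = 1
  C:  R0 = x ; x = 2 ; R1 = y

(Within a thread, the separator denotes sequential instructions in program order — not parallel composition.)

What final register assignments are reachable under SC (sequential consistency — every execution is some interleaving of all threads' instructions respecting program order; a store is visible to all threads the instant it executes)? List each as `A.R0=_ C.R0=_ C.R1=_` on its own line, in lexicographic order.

outcome vector order: (A.R0,C.R0,C.R1)
|SC outcomes| = 10

A.R0=0 C.R0=0 C.R1=0
A.R0=0 C.R0=0 C.R1=2
A.R0=0 C.R0=1 C.R1=2
A.R0=0 C.R0=2 C.R1=0
A.R0=0 C.R0=2 C.R1=2
A.R0=2 C.R0=0 C.R1=0
A.R0=2 C.R0=0 C.R1=2
A.R0=2 C.R0=1 C.R1=2
A.R0=2 C.R0=2 C.R1=0
A.R0=2 C.R0=2 C.R1=2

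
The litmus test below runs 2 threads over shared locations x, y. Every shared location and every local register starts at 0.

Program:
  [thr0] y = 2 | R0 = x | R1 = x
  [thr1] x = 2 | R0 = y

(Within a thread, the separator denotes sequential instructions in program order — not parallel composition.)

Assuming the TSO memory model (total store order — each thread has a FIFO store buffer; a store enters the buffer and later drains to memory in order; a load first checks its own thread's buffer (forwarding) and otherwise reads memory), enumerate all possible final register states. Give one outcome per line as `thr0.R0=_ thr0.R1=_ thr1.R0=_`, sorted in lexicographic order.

outcome vector order: (thr0.R0,thr0.R1,thr1.R0)
|TSO outcomes| = 6

thr0.R0=0 thr0.R1=0 thr1.R0=0
thr0.R0=0 thr0.R1=0 thr1.R0=2
thr0.R0=0 thr0.R1=2 thr1.R0=0
thr0.R0=0 thr0.R1=2 thr1.R0=2
thr0.R0=2 thr0.R1=2 thr1.R0=0
thr0.R0=2 thr0.R1=2 thr1.R0=2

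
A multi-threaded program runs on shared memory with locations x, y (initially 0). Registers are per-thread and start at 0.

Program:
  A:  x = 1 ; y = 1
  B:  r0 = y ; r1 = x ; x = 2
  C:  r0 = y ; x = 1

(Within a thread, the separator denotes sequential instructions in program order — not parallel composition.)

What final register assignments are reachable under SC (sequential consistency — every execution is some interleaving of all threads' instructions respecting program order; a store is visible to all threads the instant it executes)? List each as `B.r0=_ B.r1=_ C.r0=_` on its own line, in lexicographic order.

B.r0=0 B.r1=0 C.r0=0
B.r0=0 B.r1=0 C.r0=1
B.r0=0 B.r1=1 C.r0=0
B.r0=0 B.r1=1 C.r0=1
B.r0=1 B.r1=1 C.r0=0
B.r0=1 B.r1=1 C.r0=1

outcome vector order: (B.r0,B.r1,C.r0)
|SC outcomes| = 6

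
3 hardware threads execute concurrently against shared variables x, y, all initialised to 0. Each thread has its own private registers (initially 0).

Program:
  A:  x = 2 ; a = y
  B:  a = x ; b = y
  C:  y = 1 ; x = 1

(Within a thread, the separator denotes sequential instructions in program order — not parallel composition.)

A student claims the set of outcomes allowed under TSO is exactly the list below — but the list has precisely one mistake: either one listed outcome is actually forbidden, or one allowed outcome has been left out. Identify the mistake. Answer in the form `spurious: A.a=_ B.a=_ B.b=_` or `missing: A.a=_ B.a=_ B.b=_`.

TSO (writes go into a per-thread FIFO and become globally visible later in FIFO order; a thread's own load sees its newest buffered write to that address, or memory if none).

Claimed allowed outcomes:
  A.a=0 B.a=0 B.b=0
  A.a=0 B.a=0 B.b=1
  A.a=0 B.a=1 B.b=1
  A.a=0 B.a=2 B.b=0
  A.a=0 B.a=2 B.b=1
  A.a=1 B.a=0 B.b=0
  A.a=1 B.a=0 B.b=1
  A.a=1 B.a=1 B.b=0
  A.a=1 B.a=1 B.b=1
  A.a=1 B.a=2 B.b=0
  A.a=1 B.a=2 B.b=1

spurious: A.a=1 B.a=1 B.b=0

outcome vector order: (A.a,B.a,B.b)
[TSO] allowed = {(0,0,0), (0,0,1), (0,1,1), (0,2,0), (0,2,1), (1,0,0), (1,0,1), (1,1,1), (1,2,0), (1,2,1)}
claimed∖TSO = {(1,1,0)}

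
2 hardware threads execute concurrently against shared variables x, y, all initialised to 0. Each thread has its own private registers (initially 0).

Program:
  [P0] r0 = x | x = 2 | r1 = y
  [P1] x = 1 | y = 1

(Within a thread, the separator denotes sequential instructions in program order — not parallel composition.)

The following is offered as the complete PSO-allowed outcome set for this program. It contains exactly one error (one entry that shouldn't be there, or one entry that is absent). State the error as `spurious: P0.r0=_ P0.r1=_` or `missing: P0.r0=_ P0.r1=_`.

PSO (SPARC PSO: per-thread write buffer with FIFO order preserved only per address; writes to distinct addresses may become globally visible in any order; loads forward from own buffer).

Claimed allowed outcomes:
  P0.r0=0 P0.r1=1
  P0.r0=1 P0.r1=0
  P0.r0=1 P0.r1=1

outcome vector order: (P0.r0,P0.r1)
PSO: 4 outcomes — {(0,0) (0,1) (1,0) (1,1)}
PSO∖claimed = {(0,0)}

missing: P0.r0=0 P0.r1=0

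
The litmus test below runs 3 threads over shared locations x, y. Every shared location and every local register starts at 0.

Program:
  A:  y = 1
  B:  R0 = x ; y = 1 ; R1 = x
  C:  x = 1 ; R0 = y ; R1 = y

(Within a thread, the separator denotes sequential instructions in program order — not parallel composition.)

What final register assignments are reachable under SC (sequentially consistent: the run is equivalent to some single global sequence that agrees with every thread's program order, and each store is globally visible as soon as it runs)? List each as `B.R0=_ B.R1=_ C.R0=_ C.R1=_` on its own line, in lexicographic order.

outcome vector order: (B.R0,B.R1,C.R0,C.R1)
|SC outcomes| = 7

B.R0=0 B.R1=0 C.R0=1 C.R1=1
B.R0=0 B.R1=1 C.R0=0 C.R1=0
B.R0=0 B.R1=1 C.R0=0 C.R1=1
B.R0=0 B.R1=1 C.R0=1 C.R1=1
B.R0=1 B.R1=1 C.R0=0 C.R1=0
B.R0=1 B.R1=1 C.R0=0 C.R1=1
B.R0=1 B.R1=1 C.R0=1 C.R1=1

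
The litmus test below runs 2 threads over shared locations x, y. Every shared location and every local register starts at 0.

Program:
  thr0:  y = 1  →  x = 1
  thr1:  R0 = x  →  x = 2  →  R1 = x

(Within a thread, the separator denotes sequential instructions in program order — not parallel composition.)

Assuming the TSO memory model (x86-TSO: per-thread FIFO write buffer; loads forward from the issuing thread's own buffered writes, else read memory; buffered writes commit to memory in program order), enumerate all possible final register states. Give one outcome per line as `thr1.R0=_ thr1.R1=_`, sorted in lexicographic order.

outcome vector order: (thr1.R0,thr1.R1)
|TSO outcomes| = 3

thr1.R0=0 thr1.R1=1
thr1.R0=0 thr1.R1=2
thr1.R0=1 thr1.R1=2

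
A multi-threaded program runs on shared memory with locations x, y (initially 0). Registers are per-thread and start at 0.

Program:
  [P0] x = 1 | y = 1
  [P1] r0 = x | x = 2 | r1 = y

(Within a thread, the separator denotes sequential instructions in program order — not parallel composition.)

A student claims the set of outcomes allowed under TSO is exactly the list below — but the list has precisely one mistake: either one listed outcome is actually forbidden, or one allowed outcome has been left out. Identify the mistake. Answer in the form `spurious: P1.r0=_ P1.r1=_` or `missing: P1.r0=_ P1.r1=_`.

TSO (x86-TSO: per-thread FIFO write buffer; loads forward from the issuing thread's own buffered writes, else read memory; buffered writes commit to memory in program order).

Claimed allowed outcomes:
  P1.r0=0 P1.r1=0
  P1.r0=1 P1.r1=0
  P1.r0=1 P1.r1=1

outcome vector order: (P1.r0,P1.r1)
[TSO] allowed = {<0 0>, <0 1>, <1 0>, <1 1>}
TSO∖claimed = {<0 1>}

missing: P1.r0=0 P1.r1=1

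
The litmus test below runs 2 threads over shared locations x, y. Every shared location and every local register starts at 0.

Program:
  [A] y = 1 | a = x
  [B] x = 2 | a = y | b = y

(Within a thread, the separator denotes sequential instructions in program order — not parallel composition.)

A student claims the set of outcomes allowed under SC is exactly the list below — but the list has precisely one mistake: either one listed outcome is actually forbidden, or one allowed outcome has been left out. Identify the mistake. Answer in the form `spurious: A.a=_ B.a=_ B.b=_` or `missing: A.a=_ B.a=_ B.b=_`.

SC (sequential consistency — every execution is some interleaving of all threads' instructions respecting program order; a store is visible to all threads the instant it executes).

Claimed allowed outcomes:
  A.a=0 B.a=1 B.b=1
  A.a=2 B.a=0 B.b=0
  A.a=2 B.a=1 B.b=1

outcome vector order: (A.a,B.a,B.b)
SC (4): 011 200 201 211
SC∖claimed = {201}

missing: A.a=2 B.a=0 B.b=1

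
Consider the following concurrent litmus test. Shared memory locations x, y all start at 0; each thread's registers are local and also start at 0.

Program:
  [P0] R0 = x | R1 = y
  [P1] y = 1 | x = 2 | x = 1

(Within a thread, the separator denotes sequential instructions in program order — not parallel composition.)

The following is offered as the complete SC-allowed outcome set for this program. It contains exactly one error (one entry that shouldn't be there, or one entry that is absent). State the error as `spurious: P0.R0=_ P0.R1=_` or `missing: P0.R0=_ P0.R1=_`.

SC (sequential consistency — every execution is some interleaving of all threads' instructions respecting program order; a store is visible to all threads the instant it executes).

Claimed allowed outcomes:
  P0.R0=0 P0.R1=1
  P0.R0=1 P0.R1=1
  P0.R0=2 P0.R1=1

missing: P0.R0=0 P0.R1=0

outcome vector order: (P0.R0,P0.R1)
SC: 4 outcomes — {00 01 11 21}
SC∖claimed = {00}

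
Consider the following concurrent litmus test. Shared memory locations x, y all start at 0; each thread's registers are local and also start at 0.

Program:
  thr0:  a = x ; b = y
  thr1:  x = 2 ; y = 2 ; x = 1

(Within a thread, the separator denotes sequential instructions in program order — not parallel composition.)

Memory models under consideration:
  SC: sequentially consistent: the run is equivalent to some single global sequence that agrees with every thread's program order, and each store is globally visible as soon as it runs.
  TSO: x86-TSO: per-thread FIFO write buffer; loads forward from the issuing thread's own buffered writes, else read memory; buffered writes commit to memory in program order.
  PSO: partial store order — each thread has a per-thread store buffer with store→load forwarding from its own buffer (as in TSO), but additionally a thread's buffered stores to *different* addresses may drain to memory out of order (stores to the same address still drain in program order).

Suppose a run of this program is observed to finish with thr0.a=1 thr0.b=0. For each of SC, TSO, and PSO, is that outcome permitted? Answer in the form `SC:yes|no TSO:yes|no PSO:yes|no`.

outcome vector order: (thr0.a,thr0.b)
[SC] allowed = {00; 02; 12; 20; 22}
[TSO] allowed = {00; 02; 12; 20; 22}
[PSO] allowed = {00; 02; 10; 12; 20; 22}
target 10 ∈ {PSO}

SC:no TSO:no PSO:yes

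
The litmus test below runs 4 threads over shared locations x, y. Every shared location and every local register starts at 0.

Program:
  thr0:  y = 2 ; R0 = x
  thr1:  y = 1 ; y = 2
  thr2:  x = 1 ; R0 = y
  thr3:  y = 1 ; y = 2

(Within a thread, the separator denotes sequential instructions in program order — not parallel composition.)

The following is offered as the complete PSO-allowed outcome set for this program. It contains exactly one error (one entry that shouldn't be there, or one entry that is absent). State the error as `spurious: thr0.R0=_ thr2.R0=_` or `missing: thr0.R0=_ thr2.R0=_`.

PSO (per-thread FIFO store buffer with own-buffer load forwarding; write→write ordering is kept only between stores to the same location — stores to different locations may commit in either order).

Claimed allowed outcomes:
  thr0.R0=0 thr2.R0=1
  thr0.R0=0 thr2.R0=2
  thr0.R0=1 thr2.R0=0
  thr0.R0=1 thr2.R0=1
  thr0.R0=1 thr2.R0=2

missing: thr0.R0=0 thr2.R0=0

outcome vector order: (thr0.R0,thr2.R0)
PSO (6): 00 01 02 10 11 12
PSO∖claimed = {00}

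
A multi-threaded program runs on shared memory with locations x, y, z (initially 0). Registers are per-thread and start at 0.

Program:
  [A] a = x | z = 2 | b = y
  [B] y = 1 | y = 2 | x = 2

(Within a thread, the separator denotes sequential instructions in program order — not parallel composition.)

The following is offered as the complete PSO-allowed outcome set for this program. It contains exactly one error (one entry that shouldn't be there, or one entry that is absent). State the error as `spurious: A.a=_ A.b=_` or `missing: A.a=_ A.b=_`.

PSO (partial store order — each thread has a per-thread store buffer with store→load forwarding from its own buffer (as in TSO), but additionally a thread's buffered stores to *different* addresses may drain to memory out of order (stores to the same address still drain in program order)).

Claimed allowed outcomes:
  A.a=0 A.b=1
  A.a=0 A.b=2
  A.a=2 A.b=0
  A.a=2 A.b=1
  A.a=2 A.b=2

missing: A.a=0 A.b=0

outcome vector order: (A.a,A.b)
under PSO → 0/0 0/1 0/2 2/0 2/1 2/2
PSO∖claimed = {0/0}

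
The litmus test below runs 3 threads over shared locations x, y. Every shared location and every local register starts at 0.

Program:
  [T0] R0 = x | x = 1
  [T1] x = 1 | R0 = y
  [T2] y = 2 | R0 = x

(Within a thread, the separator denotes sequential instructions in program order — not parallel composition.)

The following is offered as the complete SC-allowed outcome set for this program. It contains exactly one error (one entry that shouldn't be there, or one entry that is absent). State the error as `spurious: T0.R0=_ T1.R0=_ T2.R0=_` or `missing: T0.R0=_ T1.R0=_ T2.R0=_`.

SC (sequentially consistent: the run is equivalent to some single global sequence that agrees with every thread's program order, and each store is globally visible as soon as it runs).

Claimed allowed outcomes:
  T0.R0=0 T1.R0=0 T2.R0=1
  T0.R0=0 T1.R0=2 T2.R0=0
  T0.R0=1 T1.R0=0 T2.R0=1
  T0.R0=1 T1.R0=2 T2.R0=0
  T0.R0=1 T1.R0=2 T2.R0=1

outcome vector order: (T0.R0,T1.R0,T2.R0)
[SC] allowed = {(0,0,1) (0,2,0) (0,2,1) (1,0,1) (1,2,0) (1,2,1)}
SC∖claimed = {(0,2,1)}

missing: T0.R0=0 T1.R0=2 T2.R0=1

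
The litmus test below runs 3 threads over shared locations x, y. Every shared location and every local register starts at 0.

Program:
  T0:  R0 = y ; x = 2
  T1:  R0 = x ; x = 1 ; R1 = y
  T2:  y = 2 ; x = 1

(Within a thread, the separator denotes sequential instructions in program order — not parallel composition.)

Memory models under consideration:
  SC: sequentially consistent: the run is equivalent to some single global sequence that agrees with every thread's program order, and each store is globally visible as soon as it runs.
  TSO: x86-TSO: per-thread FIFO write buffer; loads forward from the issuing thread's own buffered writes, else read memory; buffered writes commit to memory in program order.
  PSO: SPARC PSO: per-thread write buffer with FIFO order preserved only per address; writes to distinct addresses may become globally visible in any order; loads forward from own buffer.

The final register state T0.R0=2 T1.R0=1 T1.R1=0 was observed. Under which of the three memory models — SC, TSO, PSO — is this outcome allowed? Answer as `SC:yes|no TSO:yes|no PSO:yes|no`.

outcome vector order: (T0.R0,T1.R0,T1.R1)
SC: 9 outcomes — {<0 0 0>, <0 0 2>, <0 1 2>, <0 2 0>, <0 2 2>, <2 0 0>, <2 0 2>, <2 1 2>, <2 2 2>}
TSO: 9 outcomes — {<0 0 0>, <0 0 2>, <0 1 2>, <0 2 0>, <0 2 2>, <2 0 0>, <2 0 2>, <2 1 2>, <2 2 2>}
PSO: 11 outcomes — {<0 0 0>, <0 0 2>, <0 1 0>, <0 1 2>, <0 2 0>, <0 2 2>, <2 0 0>, <2 0 2>, <2 1 0>, <2 1 2>, <2 2 2>}
target <2 1 0> ∈ {PSO}

SC:no TSO:no PSO:yes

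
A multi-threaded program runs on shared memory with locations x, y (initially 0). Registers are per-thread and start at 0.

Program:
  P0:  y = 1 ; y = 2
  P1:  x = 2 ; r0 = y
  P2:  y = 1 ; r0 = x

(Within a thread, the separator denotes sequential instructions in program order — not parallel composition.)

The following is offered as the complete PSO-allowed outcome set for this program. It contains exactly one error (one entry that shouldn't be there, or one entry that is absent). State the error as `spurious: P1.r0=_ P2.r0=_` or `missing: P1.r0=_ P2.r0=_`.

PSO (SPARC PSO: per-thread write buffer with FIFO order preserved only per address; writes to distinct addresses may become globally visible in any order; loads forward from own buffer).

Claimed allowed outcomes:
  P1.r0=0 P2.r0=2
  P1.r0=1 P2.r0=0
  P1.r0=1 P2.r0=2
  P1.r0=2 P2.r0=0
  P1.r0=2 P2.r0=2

outcome vector order: (P1.r0,P2.r0)
PSO: 6 outcomes — {(0,0) (0,2) (1,0) (1,2) (2,0) (2,2)}
PSO∖claimed = {(0,0)}

missing: P1.r0=0 P2.r0=0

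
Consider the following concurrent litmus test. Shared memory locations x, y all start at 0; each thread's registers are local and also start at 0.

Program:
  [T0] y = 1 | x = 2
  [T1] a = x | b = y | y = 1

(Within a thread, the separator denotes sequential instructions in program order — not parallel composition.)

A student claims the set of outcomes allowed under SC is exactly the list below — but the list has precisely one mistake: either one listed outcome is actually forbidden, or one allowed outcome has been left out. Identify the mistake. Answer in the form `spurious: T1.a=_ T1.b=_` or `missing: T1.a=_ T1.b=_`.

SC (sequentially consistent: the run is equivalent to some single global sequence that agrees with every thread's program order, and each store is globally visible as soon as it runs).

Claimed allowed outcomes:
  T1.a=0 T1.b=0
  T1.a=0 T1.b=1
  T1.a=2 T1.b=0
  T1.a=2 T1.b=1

spurious: T1.a=2 T1.b=0

outcome vector order: (T1.a,T1.b)
SC: 3 outcomes — {(0,0); (0,1); (2,1)}
claimed∖SC = {(2,0)}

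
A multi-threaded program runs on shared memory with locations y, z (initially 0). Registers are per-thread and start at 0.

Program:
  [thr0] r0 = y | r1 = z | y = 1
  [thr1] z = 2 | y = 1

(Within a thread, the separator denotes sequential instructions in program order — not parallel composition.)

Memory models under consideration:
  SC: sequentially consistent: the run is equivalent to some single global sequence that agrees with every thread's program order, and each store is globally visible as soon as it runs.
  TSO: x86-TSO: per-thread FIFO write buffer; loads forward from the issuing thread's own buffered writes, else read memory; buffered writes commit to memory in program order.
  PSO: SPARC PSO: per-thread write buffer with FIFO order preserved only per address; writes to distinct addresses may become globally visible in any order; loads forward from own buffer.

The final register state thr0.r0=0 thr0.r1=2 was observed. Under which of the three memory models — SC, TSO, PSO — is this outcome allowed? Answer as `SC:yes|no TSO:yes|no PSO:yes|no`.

SC:yes TSO:yes PSO:yes

outcome vector order: (thr0.r0,thr0.r1)
[SC] allowed = {<0 0>; <0 2>; <1 2>}
[TSO] allowed = {<0 0>; <0 2>; <1 2>}
[PSO] allowed = {<0 0>; <0 2>; <1 0>; <1 2>}
target <0 2> ∈ {SC,TSO,PSO}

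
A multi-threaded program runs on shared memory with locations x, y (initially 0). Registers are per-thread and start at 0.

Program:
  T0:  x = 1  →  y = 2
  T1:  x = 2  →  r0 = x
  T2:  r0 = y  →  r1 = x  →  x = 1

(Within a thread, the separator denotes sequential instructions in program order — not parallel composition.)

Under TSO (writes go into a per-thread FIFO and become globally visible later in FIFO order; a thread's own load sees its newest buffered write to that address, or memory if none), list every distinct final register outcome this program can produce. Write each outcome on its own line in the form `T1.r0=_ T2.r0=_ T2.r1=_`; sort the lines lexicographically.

T1.r0=1 T2.r0=0 T2.r1=0
T1.r0=1 T2.r0=0 T2.r1=1
T1.r0=1 T2.r0=0 T2.r1=2
T1.r0=1 T2.r0=2 T2.r1=1
T1.r0=1 T2.r0=2 T2.r1=2
T1.r0=2 T2.r0=0 T2.r1=0
T1.r0=2 T2.r0=0 T2.r1=1
T1.r0=2 T2.r0=0 T2.r1=2
T1.r0=2 T2.r0=2 T2.r1=1
T1.r0=2 T2.r0=2 T2.r1=2

outcome vector order: (T1.r0,T2.r0,T2.r1)
|TSO outcomes| = 10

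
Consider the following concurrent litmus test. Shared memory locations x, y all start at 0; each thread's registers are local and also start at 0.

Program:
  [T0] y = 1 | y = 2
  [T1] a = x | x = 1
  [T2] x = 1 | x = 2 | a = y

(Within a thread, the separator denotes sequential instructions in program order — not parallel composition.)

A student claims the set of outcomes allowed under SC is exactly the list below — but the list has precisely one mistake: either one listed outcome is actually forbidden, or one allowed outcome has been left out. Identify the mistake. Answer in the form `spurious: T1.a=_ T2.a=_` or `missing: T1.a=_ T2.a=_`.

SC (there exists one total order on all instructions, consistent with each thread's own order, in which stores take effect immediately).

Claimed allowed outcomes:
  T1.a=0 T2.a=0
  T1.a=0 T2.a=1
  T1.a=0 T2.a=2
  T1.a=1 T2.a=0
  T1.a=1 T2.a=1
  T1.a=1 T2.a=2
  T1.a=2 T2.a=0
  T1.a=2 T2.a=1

outcome vector order: (T1.a,T2.a)
SC (9): 0/0 0/1 0/2 1/0 1/1 1/2 2/0 2/1 2/2
SC∖claimed = {2/2}

missing: T1.a=2 T2.a=2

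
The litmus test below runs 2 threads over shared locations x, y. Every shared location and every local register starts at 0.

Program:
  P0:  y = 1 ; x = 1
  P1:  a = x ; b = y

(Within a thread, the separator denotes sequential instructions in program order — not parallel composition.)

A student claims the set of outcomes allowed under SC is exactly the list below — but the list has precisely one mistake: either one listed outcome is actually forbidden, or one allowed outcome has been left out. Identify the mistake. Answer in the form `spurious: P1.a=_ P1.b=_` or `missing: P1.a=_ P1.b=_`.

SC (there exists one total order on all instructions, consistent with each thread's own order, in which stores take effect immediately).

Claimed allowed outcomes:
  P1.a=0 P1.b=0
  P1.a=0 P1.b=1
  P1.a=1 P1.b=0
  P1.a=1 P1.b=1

spurious: P1.a=1 P1.b=0

outcome vector order: (P1.a,P1.b)
SC: 3 outcomes — {(0,0), (0,1), (1,1)}
claimed∖SC = {(1,0)}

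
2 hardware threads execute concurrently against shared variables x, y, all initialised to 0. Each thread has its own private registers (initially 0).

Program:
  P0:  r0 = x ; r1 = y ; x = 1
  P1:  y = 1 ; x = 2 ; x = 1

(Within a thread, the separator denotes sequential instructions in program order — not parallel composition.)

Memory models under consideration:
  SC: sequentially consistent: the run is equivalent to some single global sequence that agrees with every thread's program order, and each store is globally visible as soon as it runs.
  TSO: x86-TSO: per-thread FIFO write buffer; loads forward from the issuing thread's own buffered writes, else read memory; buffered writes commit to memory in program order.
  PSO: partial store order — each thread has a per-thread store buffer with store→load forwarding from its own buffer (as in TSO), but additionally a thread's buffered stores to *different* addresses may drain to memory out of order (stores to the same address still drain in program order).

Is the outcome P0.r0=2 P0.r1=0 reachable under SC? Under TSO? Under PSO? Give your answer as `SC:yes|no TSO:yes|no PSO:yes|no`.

SC:no TSO:no PSO:yes

outcome vector order: (P0.r0,P0.r1)
[SC] allowed = {0/0, 0/1, 1/1, 2/1}
[TSO] allowed = {0/0, 0/1, 1/1, 2/1}
[PSO] allowed = {0/0, 0/1, 1/0, 1/1, 2/0, 2/1}
target 2/0 ∈ {PSO}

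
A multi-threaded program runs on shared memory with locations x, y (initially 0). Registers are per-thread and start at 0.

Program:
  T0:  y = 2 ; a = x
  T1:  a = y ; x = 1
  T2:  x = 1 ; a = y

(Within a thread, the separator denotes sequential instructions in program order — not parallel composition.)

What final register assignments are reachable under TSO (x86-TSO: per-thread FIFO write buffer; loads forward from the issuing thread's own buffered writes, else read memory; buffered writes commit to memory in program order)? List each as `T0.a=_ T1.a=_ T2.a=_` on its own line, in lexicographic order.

outcome vector order: (T0.a,T1.a,T2.a)
|TSO outcomes| = 8

T0.a=0 T1.a=0 T2.a=0
T0.a=0 T1.a=0 T2.a=2
T0.a=0 T1.a=2 T2.a=0
T0.a=0 T1.a=2 T2.a=2
T0.a=1 T1.a=0 T2.a=0
T0.a=1 T1.a=0 T2.a=2
T0.a=1 T1.a=2 T2.a=0
T0.a=1 T1.a=2 T2.a=2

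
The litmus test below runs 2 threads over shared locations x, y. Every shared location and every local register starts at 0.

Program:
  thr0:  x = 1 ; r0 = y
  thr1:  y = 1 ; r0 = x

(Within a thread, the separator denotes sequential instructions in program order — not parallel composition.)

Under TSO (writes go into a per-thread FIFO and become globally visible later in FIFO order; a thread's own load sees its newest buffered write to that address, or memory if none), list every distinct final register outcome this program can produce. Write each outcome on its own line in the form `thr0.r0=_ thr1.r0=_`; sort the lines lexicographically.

outcome vector order: (thr0.r0,thr1.r0)
|TSO outcomes| = 4

thr0.r0=0 thr1.r0=0
thr0.r0=0 thr1.r0=1
thr0.r0=1 thr1.r0=0
thr0.r0=1 thr1.r0=1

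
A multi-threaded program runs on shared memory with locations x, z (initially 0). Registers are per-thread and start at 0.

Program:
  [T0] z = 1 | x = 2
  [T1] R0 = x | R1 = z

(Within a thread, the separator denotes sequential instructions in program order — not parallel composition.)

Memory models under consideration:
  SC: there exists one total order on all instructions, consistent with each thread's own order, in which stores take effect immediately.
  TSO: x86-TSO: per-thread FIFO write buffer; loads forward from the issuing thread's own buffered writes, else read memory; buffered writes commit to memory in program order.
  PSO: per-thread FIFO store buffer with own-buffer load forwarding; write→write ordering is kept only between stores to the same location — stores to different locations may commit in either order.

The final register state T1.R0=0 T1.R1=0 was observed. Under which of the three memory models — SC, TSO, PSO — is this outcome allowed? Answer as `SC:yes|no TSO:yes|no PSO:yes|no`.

SC:yes TSO:yes PSO:yes

outcome vector order: (T1.R0,T1.R1)
SC: 3 outcomes — {<0 0>, <0 1>, <2 1>}
TSO: 3 outcomes — {<0 0>, <0 1>, <2 1>}
PSO: 4 outcomes — {<0 0>, <0 1>, <2 0>, <2 1>}
target <0 0> ∈ {SC,TSO,PSO}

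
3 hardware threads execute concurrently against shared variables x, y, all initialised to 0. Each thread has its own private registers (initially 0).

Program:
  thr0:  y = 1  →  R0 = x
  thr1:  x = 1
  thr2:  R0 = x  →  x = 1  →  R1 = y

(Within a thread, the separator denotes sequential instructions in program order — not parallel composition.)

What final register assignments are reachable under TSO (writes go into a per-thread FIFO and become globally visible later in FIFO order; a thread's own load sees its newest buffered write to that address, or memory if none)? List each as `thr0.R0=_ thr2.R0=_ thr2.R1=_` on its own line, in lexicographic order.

outcome vector order: (thr0.R0,thr2.R0,thr2.R1)
|TSO outcomes| = 8

thr0.R0=0 thr2.R0=0 thr2.R1=0
thr0.R0=0 thr2.R0=0 thr2.R1=1
thr0.R0=0 thr2.R0=1 thr2.R1=0
thr0.R0=0 thr2.R0=1 thr2.R1=1
thr0.R0=1 thr2.R0=0 thr2.R1=0
thr0.R0=1 thr2.R0=0 thr2.R1=1
thr0.R0=1 thr2.R0=1 thr2.R1=0
thr0.R0=1 thr2.R0=1 thr2.R1=1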